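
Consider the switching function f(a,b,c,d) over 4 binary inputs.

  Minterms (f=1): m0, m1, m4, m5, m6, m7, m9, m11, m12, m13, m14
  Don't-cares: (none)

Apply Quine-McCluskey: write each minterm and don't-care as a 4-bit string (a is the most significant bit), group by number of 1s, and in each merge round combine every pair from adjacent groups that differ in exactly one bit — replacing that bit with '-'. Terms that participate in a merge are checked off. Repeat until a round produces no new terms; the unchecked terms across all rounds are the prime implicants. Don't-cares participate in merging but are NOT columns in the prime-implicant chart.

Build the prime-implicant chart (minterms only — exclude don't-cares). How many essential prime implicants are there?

Round 0: 0000✓ 0001✓ 0100✓ 0101✓ 0110✓ 0111✓ 1001✓ 1011✓ 1100✓ 1101✓ 1110✓
Round 1: -001✓ -100✓ -101✓ -110✓ 0-00✓ 0-01✓ 000-✓ 01-0✓ 01-1✓ 010-✓ 011-✓ 1-01✓ 10-1 11-0✓ 110-✓
Round 2: --01 -1-0 -10- 0-0- 01--
PIs = {--01, -1-0, -10-, 0-0-, 01--, 10-1}
Coverage chart:
  m0: 0-0- ←essential
  m1: --01,0-0-
  m4: -1-0,-10-,0-0-,01--
  m5: --01,-10-,0-0-,01--
  m6: -1-0,01--
  m7: 01-- ←essential
  m9: --01,10-1
  m11: 10-1 ←essential
  m12: -1-0,-10-
  m13: --01,-10-
  m14: -1-0 ←essential
Essential: -1-0, 0-0-, 01--, 10-1

4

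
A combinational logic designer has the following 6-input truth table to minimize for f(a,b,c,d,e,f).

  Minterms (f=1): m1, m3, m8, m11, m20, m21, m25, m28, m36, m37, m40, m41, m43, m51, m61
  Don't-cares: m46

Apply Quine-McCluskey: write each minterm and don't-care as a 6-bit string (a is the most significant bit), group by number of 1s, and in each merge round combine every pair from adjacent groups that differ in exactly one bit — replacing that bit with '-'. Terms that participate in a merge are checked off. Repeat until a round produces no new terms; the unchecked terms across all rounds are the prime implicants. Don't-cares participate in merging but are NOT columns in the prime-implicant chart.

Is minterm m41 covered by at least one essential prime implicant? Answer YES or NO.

size-2^0 implicants → 000001(✓)  000011(✓)  001000(✓)  001011(✓)  010100(✓)  010101(✓)  011001  011100(✓)  100100(✓)  100101(✓)  101000(✓)  101001(✓)  101011(✓)  101110  110011  111101
size-2^1 implicants → -01000  -01011  00-011  0000-1  01-100  01010-  10010-  1010-1  10100-
Unchecked terms (primes): -01000, -01011, 00-011, 0000-1, 01-100, 01010-, 011001, 10010-, 1010-1, 10100-, 101110, 110011, 111101
Minterm coverage:
  m1 ⊆ 0000-1 [E]
  m3 ⊆ 00-011,0000-1
  m8 ⊆ -01000 [E]
  m11 ⊆ -01011,00-011
  m20 ⊆ 01-100,01010-
  m21 ⊆ 01010- [E]
  m25 ⊆ 011001 [E]
  m28 ⊆ 01-100 [E]
  m36 ⊆ 10010- [E]
  m37 ⊆ 10010- [E]
  m40 ⊆ -01000,10100-
  m41 ⊆ 1010-1,10100-
  m43 ⊆ -01011,1010-1
  m51 ⊆ 110011 [E]
  m61 ⊆ 111101 [E]
E = {-01000, 0000-1, 01-100, 01010-, 011001, 10010-, 110011, 111101}

NO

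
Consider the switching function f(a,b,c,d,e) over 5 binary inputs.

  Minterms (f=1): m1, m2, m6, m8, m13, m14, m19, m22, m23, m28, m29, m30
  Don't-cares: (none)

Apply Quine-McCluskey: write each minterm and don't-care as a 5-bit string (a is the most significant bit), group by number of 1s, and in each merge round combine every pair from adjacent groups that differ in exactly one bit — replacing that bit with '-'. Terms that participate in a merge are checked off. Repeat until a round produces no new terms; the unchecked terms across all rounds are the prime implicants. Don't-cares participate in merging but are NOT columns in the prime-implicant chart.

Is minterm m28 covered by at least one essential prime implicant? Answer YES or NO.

NO

Round 0: 00001 00010✓ 00110✓ 01000 01101✓ 01110✓ 10011✓ 10110✓ 10111✓ 11100✓ 11101✓ 11110✓
Round 1: -0110✓ -1101 -1110✓ 0-110✓ 00-10 1-110✓ 10-11 1011- 111-0 1110-
Round 2: --110
PIs = {--110, -1101, 00-10, 00001, 01000, 10-11, 1011-, 111-0, 1110-}
Coverage chart:
  m1: 00001 ←essential
  m2: 00-10 ←essential
  m6: --110,00-10
  m8: 01000 ←essential
  m13: -1101 ←essential
  m14: --110 ←essential
  m19: 10-11 ←essential
  m22: --110,1011-
  m23: 10-11,1011-
  m28: 111-0,1110-
  m29: -1101,1110-
  m30: --110,111-0
Essential: --110, -1101, 00-10, 00001, 01000, 10-11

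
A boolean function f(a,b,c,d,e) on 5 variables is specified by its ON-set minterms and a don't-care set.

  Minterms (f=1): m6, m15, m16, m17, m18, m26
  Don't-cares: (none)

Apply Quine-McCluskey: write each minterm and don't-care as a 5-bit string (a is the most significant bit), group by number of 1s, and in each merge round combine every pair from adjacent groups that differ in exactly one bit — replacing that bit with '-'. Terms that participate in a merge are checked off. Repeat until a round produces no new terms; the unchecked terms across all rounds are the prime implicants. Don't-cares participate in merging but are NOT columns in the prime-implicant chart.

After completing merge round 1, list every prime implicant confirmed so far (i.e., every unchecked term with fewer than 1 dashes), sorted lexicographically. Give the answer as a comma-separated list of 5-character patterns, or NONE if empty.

size-2^0 implicants → 00110  01111  10000(✓)  10001(✓)  10010(✓)  11010(✓)
size-2^1 implicants → 1-010  100-0  1000-
Unchecked terms (primes): 00110, 01111, 1-010, 100-0, 1000-

00110, 01111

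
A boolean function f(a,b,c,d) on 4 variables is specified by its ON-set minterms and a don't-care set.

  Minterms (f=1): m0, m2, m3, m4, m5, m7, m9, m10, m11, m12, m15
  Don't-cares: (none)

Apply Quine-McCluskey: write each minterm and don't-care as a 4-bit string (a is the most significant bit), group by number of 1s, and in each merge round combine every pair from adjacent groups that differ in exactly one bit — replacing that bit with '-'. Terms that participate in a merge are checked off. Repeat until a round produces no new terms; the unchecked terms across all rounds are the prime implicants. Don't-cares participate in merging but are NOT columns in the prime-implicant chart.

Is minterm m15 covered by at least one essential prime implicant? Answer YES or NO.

YES

[col 0] 0000*, 0010*, 0011*, 0100*, 0101*, 0111*, 1001*, 1010*, 1011*, 1100*, 1111*
[col 1] -010*, -011*, -100, -111*, 0-00, 0-11*, 00-0, 001-*, 01-1, 010-, 1-11*, 10-1, 101-*
[col 2] --11, -01-
Prime implicants: --11, -01-, -100, 0-00, 00-0, 01-1, 010-, 10-1
PI chart (minterm → PIs covering it):
  0 | 0-00,00-0
  2 | -01-,00-0
  3 | --11,-01-
  4 | -100,0-00,010-
  5 | 01-1,010-
  7 | --11,01-1
  9 | 10-1  (sole → essential)
  10 | -01-  (sole → essential)
  11 | --11,-01-,10-1
  12 | -100  (sole → essential)
  15 | --11  (sole → essential)
Essential prime implicants: --11, -01-, -100, 10-1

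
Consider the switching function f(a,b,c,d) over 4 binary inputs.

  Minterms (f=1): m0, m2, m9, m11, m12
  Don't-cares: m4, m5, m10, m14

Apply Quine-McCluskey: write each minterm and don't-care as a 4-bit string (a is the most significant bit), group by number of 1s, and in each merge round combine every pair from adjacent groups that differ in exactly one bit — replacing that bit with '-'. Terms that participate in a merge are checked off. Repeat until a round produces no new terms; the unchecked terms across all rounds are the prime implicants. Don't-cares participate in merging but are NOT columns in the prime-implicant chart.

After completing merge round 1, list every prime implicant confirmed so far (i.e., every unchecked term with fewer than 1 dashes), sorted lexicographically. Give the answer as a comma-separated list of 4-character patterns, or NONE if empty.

NONE

size-2^0 implicants → 0000(✓)  0010(✓)  0100(✓)  0101(✓)  1001(✓)  1010(✓)  1011(✓)  1100(✓)  1110(✓)
size-2^1 implicants → -010  -100  0-00  00-0  010-  1-10  10-1  101-  11-0
Unchecked terms (primes): -010, -100, 0-00, 00-0, 010-, 1-10, 10-1, 101-, 11-0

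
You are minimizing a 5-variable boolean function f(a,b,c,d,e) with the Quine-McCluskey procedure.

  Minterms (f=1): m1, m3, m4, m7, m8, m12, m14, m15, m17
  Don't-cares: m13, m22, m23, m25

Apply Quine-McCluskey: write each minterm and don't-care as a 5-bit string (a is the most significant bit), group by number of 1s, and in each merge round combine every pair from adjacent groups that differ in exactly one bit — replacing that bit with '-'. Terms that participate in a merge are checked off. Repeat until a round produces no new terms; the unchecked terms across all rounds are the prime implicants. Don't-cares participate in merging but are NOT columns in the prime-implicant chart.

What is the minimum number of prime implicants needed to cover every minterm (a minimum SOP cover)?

Round 0: 00001✓ 00011✓ 00100✓ 00111✓ 01000✓ 01100✓ 01101✓ 01110✓ 01111✓ 10001✓ 10110✓ 10111✓ 11001✓
Round 1: -0001 -0111 0-100 0-111 00-11 000-1 01-00 011-0✓ 011-1✓ 0110-✓ 0111-✓ 1-001 1011-
Round 2: 011--
PIs = {-0001, -0111, 0-100, 0-111, 00-11, 000-1, 01-00, 011--, 1-001, 1011-}
Coverage chart:
  m1: -0001,000-1
  m3: 00-11,000-1
  m4: 0-100 ←essential
  m7: -0111,0-111,00-11
  m8: 01-00 ←essential
  m12: 0-100,01-00,011--
  m14: 011-- ←essential
  m15: 0-111,011--
  m17: -0001,1-001
Essential: 0-100, 01-00, 011--
Petrick residual → -0001, 00-11
Min cover (5 terms): b'c'd'e + a'cd'e' + a'b'de + a'bd'e' + a'bc

5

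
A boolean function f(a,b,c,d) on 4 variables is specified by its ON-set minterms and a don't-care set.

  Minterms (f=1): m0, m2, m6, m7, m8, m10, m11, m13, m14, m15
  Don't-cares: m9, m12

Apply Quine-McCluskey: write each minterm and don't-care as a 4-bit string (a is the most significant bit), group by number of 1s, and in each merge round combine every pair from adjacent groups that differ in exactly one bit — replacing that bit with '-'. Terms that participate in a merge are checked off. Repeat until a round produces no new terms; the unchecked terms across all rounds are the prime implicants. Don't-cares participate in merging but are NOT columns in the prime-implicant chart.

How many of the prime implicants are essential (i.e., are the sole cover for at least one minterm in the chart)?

3

[col 0] 0000*, 0010*, 0110*, 0111*, 1000*, 1001*, 1010*, 1011*, 1100*, 1101*, 1110*, 1111*
[col 1] -000*, -010*, -110*, -111*, 0-10*, 00-0*, 011-*, 1-00*, 1-01*, 1-10*, 1-11*, 10-0*, 10-1*, 100-*, 101-*, 11-0*, 11-1*, 110-*, 111-*
[col 2] --10, -0-0, -11-, 1--0*, 1--1*, 1-0-*, 1-1-*, 10--*, 11--*
[col 3] 1---
Prime implicants: --10, -0-0, -11-, 1---
PI chart (minterm → PIs covering it):
  0 | -0-0  (sole → essential)
  2 | --10,-0-0
  6 | --10,-11-
  7 | -11-  (sole → essential)
  8 | -0-0,1---
  10 | --10,-0-0,1---
  11 | 1---  (sole → essential)
  13 | 1---  (sole → essential)
  14 | --10,-11-,1---
  15 | -11-,1---
Essential prime implicants: -0-0, -11-, 1---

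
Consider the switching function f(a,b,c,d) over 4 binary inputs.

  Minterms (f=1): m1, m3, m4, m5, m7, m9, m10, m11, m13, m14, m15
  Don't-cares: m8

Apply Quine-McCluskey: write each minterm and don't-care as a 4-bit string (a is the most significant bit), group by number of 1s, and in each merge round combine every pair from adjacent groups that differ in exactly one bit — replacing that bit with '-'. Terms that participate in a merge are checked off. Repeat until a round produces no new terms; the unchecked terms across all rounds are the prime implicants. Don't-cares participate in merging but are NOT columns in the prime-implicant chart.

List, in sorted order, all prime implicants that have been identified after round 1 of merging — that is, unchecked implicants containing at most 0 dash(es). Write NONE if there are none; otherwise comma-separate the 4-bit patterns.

[col 0] 0001*, 0011*, 0100*, 0101*, 0111*, 1000*, 1001*, 1010*, 1011*, 1101*, 1110*, 1111*
[col 1] -001*, -011*, -101*, -111*, 0-01*, 0-11*, 00-1*, 01-1*, 010-, 1-01*, 1-10*, 1-11*, 10-0*, 10-1*, 100-*, 101-*, 11-1*, 111-*
[col 2] --01*, --11*, -0-1*, -1-1*, 0--1*, 1--1*, 1-1-, 10--
[col 3] ---1
Prime implicants: ---1, 010-, 1-1-, 10--

NONE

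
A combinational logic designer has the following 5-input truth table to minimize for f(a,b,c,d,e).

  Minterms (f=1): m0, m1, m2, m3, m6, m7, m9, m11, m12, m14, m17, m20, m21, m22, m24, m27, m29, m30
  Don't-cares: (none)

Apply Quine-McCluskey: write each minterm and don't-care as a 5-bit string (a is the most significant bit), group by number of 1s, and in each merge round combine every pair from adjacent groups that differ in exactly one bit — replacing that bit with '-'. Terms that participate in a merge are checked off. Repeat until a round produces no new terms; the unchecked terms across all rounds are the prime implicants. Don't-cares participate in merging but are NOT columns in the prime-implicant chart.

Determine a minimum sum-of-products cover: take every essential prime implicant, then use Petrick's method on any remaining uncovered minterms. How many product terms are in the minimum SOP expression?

Round 0: 00000✓ 00001✓ 00010✓ 00011✓ 00110✓ 00111✓ 01001✓ 01011✓ 01100✓ 01110✓ 10001✓ 10100✓ 10101✓ 10110✓ 11000 11011✓ 11101✓ 11110✓
Round 1: -0001 -0110✓ -1011 -1110✓ 0-001✓ 0-011✓ 0-110✓ 00-10✓ 00-11✓ 000-0✓ 000-1✓ 0000-✓ 0001-✓ 0011-✓ 010-1✓ 011-0 1-101 1-110✓ 10-01 101-0 1010-
Round 2: --110 0-0-1 00-1- 000--
PIs = {--110, -0001, -1011, 0-0-1, 00-1-, 000--, 011-0, 1-101, 10-01, 101-0, 1010-, 11000}
Coverage chart:
  m0: 000-- ←essential
  m1: -0001,0-0-1,000--
  m2: 00-1-,000--
  m3: 0-0-1,00-1-,000--
  m6: --110,00-1-
  m7: 00-1- ←essential
  m9: 0-0-1 ←essential
  m11: -1011,0-0-1
  m12: 011-0 ←essential
  m14: --110,011-0
  m17: -0001,10-01
  m20: 101-0,1010-
  m21: 1-101,10-01,1010-
  m22: --110,101-0
  m24: 11000 ←essential
  m27: -1011 ←essential
  m29: 1-101 ←essential
  m30: --110 ←essential
Essential: --110, -1011, 0-0-1, 00-1-, 000--, 011-0, 1-101, 11000
Petrick residual → -0001, 101-0
Min cover (10 terms): cde' + b'c'd'e + bc'de + a'c'e + a'b'd + a'b'c' + a'bce' + acd'e + ab'ce' + abc'd'e'

10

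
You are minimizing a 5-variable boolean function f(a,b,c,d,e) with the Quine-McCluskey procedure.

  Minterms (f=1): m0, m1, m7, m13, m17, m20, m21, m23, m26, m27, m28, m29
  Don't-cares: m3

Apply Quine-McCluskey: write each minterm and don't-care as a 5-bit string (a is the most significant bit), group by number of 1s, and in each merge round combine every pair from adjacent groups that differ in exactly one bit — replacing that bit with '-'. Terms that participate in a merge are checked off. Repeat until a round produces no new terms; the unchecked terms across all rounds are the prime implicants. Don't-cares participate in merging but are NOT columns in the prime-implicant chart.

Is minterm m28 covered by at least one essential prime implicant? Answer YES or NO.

size-2^0 implicants → 00000(✓)  00001(✓)  00011(✓)  00111(✓)  01101(✓)  10001(✓)  10100(✓)  10101(✓)  10111(✓)  11010(✓)  11011(✓)  11100(✓)  11101(✓)
size-2^1 implicants → -0001  -0111  -1101  00-11  000-1  0000-  1-100(✓)  1-101(✓)  10-01  101-1  1010-(✓)  1101-  1110-(✓)
size-2^2 implicants → 1-10-
Unchecked terms (primes): -0001, -0111, -1101, 00-11, 000-1, 0000-, 1-10-, 10-01, 101-1, 1101-
Minterm coverage:
  m0 ⊆ 0000- [E]
  m1 ⊆ -0001,000-1,0000-
  m7 ⊆ -0111,00-11
  m13 ⊆ -1101 [E]
  m17 ⊆ -0001,10-01
  m20 ⊆ 1-10- [E]
  m21 ⊆ 1-10-,10-01,101-1
  m23 ⊆ -0111,101-1
  m26 ⊆ 1101- [E]
  m27 ⊆ 1101- [E]
  m28 ⊆ 1-10- [E]
  m29 ⊆ -1101,1-10-
E = {-1101, 0000-, 1-10-, 1101-}

YES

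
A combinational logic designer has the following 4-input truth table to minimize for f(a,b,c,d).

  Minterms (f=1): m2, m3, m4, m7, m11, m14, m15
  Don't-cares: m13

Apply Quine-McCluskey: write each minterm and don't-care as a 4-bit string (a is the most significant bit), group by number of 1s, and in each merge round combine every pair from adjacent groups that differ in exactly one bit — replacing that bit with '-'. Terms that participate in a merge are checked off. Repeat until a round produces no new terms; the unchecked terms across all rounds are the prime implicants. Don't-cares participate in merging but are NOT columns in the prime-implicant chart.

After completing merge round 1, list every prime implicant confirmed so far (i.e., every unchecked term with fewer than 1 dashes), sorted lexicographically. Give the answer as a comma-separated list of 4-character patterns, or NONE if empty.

0100

[col 0] 0010*, 0011*, 0100, 0111*, 1011*, 1101*, 1110*, 1111*
[col 1] -011*, -111*, 0-11*, 001-, 1-11*, 11-1, 111-
[col 2] --11
Prime implicants: --11, 001-, 0100, 11-1, 111-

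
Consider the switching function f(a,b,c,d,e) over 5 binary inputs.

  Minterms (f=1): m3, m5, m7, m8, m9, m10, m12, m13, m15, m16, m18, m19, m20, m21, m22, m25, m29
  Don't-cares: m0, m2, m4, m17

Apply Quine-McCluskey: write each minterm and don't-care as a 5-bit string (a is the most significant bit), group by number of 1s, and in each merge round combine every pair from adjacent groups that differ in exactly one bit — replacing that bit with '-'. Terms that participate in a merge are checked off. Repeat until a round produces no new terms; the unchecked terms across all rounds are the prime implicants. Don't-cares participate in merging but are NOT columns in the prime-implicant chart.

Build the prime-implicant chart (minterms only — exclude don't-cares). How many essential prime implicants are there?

size-2^0 implicants → 00000(✓)  00010(✓)  00011(✓)  00100(✓)  00101(✓)  00111(✓)  01000(✓)  01001(✓)  01010(✓)  01100(✓)  01101(✓)  01111(✓)  10000(✓)  10001(✓)  10010(✓)  10011(✓)  10100(✓)  10101(✓)  10110(✓)  11001(✓)  11101(✓)
size-2^1 implicants → -0000(✓)  -0010(✓)  -0011(✓)  -0100(✓)  -0101(✓)  -1001(✓)  -1101(✓)  0-000(✓)  0-010(✓)  0-100(✓)  0-101(✓)  0-111(✓)  00-00(✓)  00-11  000-0(✓)  0001-(✓)  001-1(✓)  0010-(✓)  01-00(✓)  01-01(✓)  010-0(✓)  0100-(✓)  011-1(✓)  0110-(✓)  1-001(✓)  1-101(✓)  10-00(✓)  10-01(✓)  10-10(✓)  100-0(✓)  100-1(✓)  1000-(✓)  1001-(✓)  101-0(✓)  1010-(✓)  11-01(✓)
size-2^2 implicants → --101  -0-00  -00-0  -001-  -010-  -1-01  0--00  0-0-0  0-1-1  0-10-  01-0-  1--01  10--0  10-0-  100--
Unchecked terms (primes): --101, -0-00, -00-0, -001-, -010-, -1-01, 0--00, 0-0-0, 0-1-1, 0-10-, 00-11, 01-0-, 1--01, 10--0, 10-0-, 100--
Minterm coverage:
  m3 ⊆ -001-,00-11
  m5 ⊆ --101,-010-,0-1-1,0-10-
  m7 ⊆ 0-1-1,00-11
  m8 ⊆ 0--00,0-0-0,01-0-
  m9 ⊆ -1-01,01-0-
  m10 ⊆ 0-0-0 [E]
  m12 ⊆ 0--00,0-10-,01-0-
  m13 ⊆ --101,-1-01,0-1-1,0-10-,01-0-
  m15 ⊆ 0-1-1 [E]
  m16 ⊆ -0-00,-00-0,10--0,10-0-,100--
  m18 ⊆ -00-0,-001-,10--0,100--
  m19 ⊆ -001-,100--
  m20 ⊆ -0-00,-010-,10--0,10-0-
  m21 ⊆ --101,-010-,1--01,10-0-
  m22 ⊆ 10--0 [E]
  m25 ⊆ -1-01,1--01
  m29 ⊆ --101,-1-01,1--01
E = {0-0-0, 0-1-1, 10--0}

3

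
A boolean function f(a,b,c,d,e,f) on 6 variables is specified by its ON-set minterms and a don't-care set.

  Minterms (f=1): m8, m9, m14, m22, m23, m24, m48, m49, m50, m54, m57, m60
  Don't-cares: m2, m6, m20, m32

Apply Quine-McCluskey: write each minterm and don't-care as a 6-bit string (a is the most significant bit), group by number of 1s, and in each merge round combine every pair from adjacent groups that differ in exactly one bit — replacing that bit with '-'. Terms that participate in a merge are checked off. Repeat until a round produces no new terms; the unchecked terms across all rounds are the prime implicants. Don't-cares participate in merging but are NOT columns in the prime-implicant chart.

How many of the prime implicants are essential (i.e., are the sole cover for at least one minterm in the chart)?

[col 0] 000010*, 000110*, 001000*, 001001*, 001110*, 010100*, 010110*, 010111*, 011000*, 100000*, 110000*, 110001*, 110010*, 110110*, 111001*, 111100
[col 1] -10110, 0-0110, 0-1000, 00-110, 000-10, 00100-, 0101-0, 01011-, 1-0000, 11-001, 110-10, 1100-0, 11000-
Prime implicants: -10110, 0-0110, 0-1000, 00-110, 000-10, 00100-, 0101-0, 01011-, 1-0000, 11-001, 110-10, 1100-0, 11000-, 111100
PI chart (minterm → PIs covering it):
  8 | 0-1000,00100-
  9 | 00100-  (sole → essential)
  14 | 00-110  (sole → essential)
  22 | -10110,0-0110,0101-0,01011-
  23 | 01011-  (sole → essential)
  24 | 0-1000  (sole → essential)
  48 | 1-0000,1100-0,11000-
  49 | 11-001,11000-
  50 | 110-10,1100-0
  54 | -10110,110-10
  57 | 11-001  (sole → essential)
  60 | 111100  (sole → essential)
Essential prime implicants: 0-1000, 00-110, 00100-, 01011-, 11-001, 111100

6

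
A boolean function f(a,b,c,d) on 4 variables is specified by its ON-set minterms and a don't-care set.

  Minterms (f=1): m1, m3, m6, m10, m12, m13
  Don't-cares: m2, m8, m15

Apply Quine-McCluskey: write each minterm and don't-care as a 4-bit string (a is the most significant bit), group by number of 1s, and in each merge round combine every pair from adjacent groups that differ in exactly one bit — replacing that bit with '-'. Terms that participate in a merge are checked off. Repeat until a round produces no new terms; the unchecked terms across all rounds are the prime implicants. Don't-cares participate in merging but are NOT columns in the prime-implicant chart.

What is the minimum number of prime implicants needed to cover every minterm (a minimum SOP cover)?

Round 0: 0001✓ 0010✓ 0011✓ 0110✓ 1000✓ 1010✓ 1100✓ 1101✓ 1111✓
Round 1: -010 0-10 00-1 001- 1-00 10-0 11-1 110-
PIs = {-010, 0-10, 00-1, 001-, 1-00, 10-0, 11-1, 110-}
Coverage chart:
  m1: 00-1 ←essential
  m3: 00-1,001-
  m6: 0-10 ←essential
  m10: -010,10-0
  m12: 1-00,110-
  m13: 11-1,110-
Essential: 0-10, 00-1
Petrick residual → -010, 110-
Min cover (4 terms): b'cd' + a'cd' + a'b'd + abc'

4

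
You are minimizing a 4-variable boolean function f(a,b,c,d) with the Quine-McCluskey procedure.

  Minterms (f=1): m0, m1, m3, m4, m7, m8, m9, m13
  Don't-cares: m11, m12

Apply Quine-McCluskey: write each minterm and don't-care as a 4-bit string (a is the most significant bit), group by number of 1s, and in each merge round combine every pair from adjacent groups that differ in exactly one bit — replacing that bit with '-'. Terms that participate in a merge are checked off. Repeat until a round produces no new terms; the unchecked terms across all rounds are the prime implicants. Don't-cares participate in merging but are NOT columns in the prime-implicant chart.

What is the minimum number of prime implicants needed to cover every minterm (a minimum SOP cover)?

[col 0] 0000*, 0001*, 0011*, 0100*, 0111*, 1000*, 1001*, 1011*, 1100*, 1101*
[col 1] -000*, -001*, -011*, -100*, 0-00*, 0-11, 00-1*, 000-*, 1-00*, 1-01*, 10-1*, 100-*, 110-*
[col 2] --00, -0-1, -00-, 1-0-
Prime implicants: --00, -0-1, -00-, 0-11, 1-0-
PI chart (minterm → PIs covering it):
  0 | --00,-00-
  1 | -0-1,-00-
  3 | -0-1,0-11
  4 | --00  (sole → essential)
  7 | 0-11  (sole → essential)
  8 | --00,-00-,1-0-
  9 | -0-1,-00-,1-0-
  13 | 1-0-  (sole → essential)
Essential prime implicants: --00, 0-11, 1-0-
Petrick residual → -0-1
Minimum SOP uses 4 PIs: c'd' + b'd + a'cd + ac'

4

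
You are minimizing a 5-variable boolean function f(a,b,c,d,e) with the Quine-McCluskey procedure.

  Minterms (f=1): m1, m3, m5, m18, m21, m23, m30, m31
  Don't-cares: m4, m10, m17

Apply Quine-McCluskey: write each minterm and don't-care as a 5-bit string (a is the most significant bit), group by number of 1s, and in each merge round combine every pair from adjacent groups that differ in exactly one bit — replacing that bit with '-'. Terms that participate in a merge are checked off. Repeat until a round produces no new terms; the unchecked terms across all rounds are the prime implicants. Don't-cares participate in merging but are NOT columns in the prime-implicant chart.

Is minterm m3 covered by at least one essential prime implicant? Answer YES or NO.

[col 0] 00001*, 00011*, 00100*, 00101*, 01010, 10001*, 10010, 10101*, 10111*, 11110*, 11111*
[col 1] -0001*, -0101*, 00-01*, 000-1, 0010-, 1-111, 10-01*, 101-1, 1111-
[col 2] -0-01
Prime implicants: -0-01, 000-1, 0010-, 01010, 1-111, 10010, 101-1, 1111-
PI chart (minterm → PIs covering it):
  1 | -0-01,000-1
  3 | 000-1  (sole → essential)
  5 | -0-01,0010-
  18 | 10010  (sole → essential)
  21 | -0-01,101-1
  23 | 1-111,101-1
  30 | 1111-  (sole → essential)
  31 | 1-111,1111-
Essential prime implicants: 000-1, 10010, 1111-

YES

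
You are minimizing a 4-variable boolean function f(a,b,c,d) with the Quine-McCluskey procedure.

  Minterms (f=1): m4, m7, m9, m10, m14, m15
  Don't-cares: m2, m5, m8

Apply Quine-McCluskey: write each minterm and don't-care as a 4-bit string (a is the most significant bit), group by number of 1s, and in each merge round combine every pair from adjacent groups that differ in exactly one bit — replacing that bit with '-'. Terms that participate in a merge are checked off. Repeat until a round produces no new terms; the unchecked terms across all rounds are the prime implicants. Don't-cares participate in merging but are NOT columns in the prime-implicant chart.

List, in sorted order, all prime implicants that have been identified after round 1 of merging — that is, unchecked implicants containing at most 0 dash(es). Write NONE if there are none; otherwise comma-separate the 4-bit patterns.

[col 0] 0010*, 0100*, 0101*, 0111*, 1000*, 1001*, 1010*, 1110*, 1111*
[col 1] -010, -111, 01-1, 010-, 1-10, 10-0, 100-, 111-
Prime implicants: -010, -111, 01-1, 010-, 1-10, 10-0, 100-, 111-

NONE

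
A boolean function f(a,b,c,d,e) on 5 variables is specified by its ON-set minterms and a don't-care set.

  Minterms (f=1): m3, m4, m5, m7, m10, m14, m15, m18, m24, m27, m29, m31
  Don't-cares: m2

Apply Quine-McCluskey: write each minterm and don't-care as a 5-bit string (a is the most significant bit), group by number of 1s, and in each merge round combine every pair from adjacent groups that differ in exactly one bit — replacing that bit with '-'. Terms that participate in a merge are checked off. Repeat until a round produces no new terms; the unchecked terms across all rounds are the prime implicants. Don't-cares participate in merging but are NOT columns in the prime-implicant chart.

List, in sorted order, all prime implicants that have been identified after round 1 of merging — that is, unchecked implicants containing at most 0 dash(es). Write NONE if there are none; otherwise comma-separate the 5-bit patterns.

11000

[col 0] 00010*, 00011*, 00100*, 00101*, 00111*, 01010*, 01110*, 01111*, 10010*, 11000, 11011*, 11101*, 11111*
[col 1] -0010, -1111, 0-010, 0-111, 00-11, 0001-, 001-1, 0010-, 01-10, 0111-, 11-11, 111-1
Prime implicants: -0010, -1111, 0-010, 0-111, 00-11, 0001-, 001-1, 0010-, 01-10, 0111-, 11-11, 11000, 111-1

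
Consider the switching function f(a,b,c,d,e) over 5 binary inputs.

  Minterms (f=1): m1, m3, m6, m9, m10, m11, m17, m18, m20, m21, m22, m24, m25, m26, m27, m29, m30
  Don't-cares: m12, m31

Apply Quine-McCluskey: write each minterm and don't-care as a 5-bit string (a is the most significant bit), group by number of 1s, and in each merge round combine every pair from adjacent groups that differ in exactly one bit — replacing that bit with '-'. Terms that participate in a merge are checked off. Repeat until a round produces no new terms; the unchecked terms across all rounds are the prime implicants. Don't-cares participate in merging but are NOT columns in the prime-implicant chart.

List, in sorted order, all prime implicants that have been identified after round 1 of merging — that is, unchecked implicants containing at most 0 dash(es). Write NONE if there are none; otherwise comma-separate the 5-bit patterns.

[col 0] 00001*, 00011*, 00110*, 01001*, 01010*, 01011*, 01100, 10001*, 10010*, 10100*, 10101*, 10110*, 11000*, 11001*, 11010*, 11011*, 11101*, 11110*, 11111*
[col 1] -0001*, -0110, -1001*, -1010*, -1011*, 0-001*, 0-011*, 000-1*, 010-1*, 0101-*, 1-001*, 1-010*, 1-101*, 1-110*, 10-01*, 10-10*, 101-0, 1010-, 11-01*, 11-10*, 11-11*, 110-0*, 110-1*, 1100-*, 1101-*, 111-1*, 1111-*
[col 2] --001, -10-1, -101-, 0-0-1, 1--01, 1--10, 11--1, 11-1-, 110--
Prime implicants: --001, -0110, -10-1, -101-, 0-0-1, 01100, 1--01, 1--10, 101-0, 1010-, 11--1, 11-1-, 110--

01100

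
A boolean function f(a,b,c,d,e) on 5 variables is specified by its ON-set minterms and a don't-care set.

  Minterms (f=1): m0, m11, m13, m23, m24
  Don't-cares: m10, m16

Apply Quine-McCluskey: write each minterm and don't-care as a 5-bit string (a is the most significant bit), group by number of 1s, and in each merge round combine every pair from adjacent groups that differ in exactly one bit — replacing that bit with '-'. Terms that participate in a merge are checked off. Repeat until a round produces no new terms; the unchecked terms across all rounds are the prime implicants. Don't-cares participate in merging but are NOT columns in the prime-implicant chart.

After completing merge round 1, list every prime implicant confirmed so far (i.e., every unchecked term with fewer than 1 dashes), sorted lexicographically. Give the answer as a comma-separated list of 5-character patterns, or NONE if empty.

01101, 10111

[col 0] 00000*, 01010*, 01011*, 01101, 10000*, 10111, 11000*
[col 1] -0000, 0101-, 1-000
Prime implicants: -0000, 0101-, 01101, 1-000, 10111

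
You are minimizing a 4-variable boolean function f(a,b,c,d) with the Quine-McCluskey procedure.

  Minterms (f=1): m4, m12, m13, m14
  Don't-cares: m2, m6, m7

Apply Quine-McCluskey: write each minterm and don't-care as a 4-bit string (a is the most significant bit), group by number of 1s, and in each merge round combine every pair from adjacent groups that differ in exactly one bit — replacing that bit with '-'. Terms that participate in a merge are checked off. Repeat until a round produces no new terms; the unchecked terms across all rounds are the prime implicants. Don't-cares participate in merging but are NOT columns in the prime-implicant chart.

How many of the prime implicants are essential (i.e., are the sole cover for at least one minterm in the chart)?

2

Round 0: 0010✓ 0100✓ 0110✓ 0111✓ 1100✓ 1101✓ 1110✓
Round 1: -100✓ -110✓ 0-10 01-0✓ 011- 11-0✓ 110-
Round 2: -1-0
PIs = {-1-0, 0-10, 011-, 110-}
Coverage chart:
  m4: -1-0 ←essential
  m12: -1-0,110-
  m13: 110- ←essential
  m14: -1-0 ←essential
Essential: -1-0, 110-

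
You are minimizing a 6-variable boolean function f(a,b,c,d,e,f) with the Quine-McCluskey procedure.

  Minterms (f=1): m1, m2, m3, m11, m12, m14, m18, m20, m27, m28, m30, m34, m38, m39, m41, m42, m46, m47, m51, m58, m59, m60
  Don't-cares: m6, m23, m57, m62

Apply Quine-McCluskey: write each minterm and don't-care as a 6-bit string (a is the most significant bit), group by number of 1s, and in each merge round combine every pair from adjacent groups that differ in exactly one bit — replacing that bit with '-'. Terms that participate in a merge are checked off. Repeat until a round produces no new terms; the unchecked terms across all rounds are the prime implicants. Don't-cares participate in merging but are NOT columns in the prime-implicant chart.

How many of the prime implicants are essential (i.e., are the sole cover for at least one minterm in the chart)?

8

size-2^0 implicants → 000001(✓)  000010(✓)  000011(✓)  000110(✓)  001011(✓)  001100(✓)  001110(✓)  010010(✓)  010100(✓)  010111  011011(✓)  011100(✓)  011110(✓)  100010(✓)  100110(✓)  100111(✓)  101001(✓)  101010(✓)  101110(✓)  101111(✓)  110011(✓)  111001(✓)  111010(✓)  111011(✓)  111100(✓)  111110(✓)
size-2^1 implicants → -00010(✓)  -00110(✓)  -01110(✓)  -11011  -11100(✓)  -11110(✓)  0-0010  0-1011  0-1100(✓)  0-1110(✓)  00-011  00-110(✓)  000-10(✓)  0000-1  00001-  0011-0(✓)  01-100  0111-0(✓)  1-1001  1-1010(✓)  1-1110(✓)  10-010(✓)  10-110(✓)  10-111(✓)  100-10(✓)  10011-(✓)  101-10(✓)  10111-(✓)  11-011  111-10(✓)  1110-1  11101-  1111-0(✓)
size-2^2 implicants → --1110  -0-110  -00-10  -111-0  0-11-0  1-1-10  10--10  10-11-
Unchecked terms (primes): --1110, -0-110, -00-10, -11011, -111-0, 0-0010, 0-1011, 0-11-0, 00-011, 0000-1, 00001-, 01-100, 010111, 1-1-10, 1-1001, 10--10, 10-11-, 11-011, 1110-1, 11101-
Minterm coverage:
  m1 ⊆ 0000-1 [E]
  m2 ⊆ -00-10,0-0010,00001-
  m3 ⊆ 00-011,0000-1,00001-
  m11 ⊆ 0-1011,00-011
  m12 ⊆ 0-11-0 [E]
  m14 ⊆ --1110,-0-110,0-11-0
  m18 ⊆ 0-0010 [E]
  m20 ⊆ 01-100 [E]
  m27 ⊆ -11011,0-1011
  m28 ⊆ -111-0,0-11-0,01-100
  m30 ⊆ --1110,-111-0,0-11-0
  m34 ⊆ -00-10,10--10
  m38 ⊆ -0-110,-00-10,10--10,10-11-
  m39 ⊆ 10-11- [E]
  m41 ⊆ 1-1001 [E]
  m42 ⊆ 1-1-10,10--10
  m46 ⊆ --1110,-0-110,1-1-10,10--10,10-11-
  m47 ⊆ 10-11- [E]
  m51 ⊆ 11-011 [E]
  m58 ⊆ 1-1-10,11101-
  m59 ⊆ -11011,11-011,1110-1,11101-
  m60 ⊆ -111-0 [E]
E = {-111-0, 0-0010, 0-11-0, 0000-1, 01-100, 1-1001, 10-11-, 11-011}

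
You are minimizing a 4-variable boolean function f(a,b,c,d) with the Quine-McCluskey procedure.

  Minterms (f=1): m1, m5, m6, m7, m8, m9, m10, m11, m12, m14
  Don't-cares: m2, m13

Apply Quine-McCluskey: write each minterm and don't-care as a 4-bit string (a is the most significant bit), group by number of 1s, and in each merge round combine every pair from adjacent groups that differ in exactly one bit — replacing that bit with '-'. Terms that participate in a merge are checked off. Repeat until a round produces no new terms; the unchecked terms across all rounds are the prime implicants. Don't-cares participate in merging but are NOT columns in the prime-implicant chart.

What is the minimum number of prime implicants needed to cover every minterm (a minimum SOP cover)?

size-2^0 implicants → 0001(✓)  0010(✓)  0101(✓)  0110(✓)  0111(✓)  1000(✓)  1001(✓)  1010(✓)  1011(✓)  1100(✓)  1101(✓)  1110(✓)
size-2^1 implicants → -001(✓)  -010(✓)  -101(✓)  -110(✓)  0-01(✓)  0-10(✓)  01-1  011-  1-00(✓)  1-01(✓)  1-10(✓)  10-0(✓)  10-1(✓)  100-(✓)  101-(✓)  11-0(✓)  110-(✓)
size-2^2 implicants → --01  --10  1--0  1-0-  10--
Unchecked terms (primes): --01, --10, 01-1, 011-, 1--0, 1-0-, 10--
Minterm coverage:
  m1 ⊆ --01 [E]
  m5 ⊆ --01,01-1
  m6 ⊆ --10,011-
  m7 ⊆ 01-1,011-
  m8 ⊆ 1--0,1-0-,10--
  m9 ⊆ --01,1-0-,10--
  m10 ⊆ --10,1--0,10--
  m11 ⊆ 10-- [E]
  m12 ⊆ 1--0,1-0-
  m14 ⊆ --10,1--0
E = {--01, 10--}
Petrick residual → 011-, 1--0
Cover = c'd + a'bc + ad' + ab'  |cover|=4

4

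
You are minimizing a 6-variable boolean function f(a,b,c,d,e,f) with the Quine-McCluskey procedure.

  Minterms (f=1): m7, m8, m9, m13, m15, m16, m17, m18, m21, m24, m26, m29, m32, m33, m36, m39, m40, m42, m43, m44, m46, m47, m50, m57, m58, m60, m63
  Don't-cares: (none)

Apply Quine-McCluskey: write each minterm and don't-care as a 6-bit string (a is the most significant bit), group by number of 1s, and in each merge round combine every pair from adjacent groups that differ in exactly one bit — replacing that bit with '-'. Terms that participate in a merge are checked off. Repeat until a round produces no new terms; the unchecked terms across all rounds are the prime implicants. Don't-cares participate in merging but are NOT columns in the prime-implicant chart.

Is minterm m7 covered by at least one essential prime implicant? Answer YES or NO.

YES

size-2^0 implicants → 000111(✓)  001000(✓)  001001(✓)  001101(✓)  001111(✓)  010000(✓)  010001(✓)  010010(✓)  010101(✓)  011000(✓)  011010(✓)  011101(✓)  100000(✓)  100001(✓)  100100(✓)  100111(✓)  101000(✓)  101010(✓)  101011(✓)  101100(✓)  101110(✓)  101111(✓)  110010(✓)  111001  111010(✓)  111100(✓)  111111(✓)
size-2^1 implicants → -00111(✓)  -01000  -01111(✓)  -10010(✓)  -11010(✓)  0-1000  0-1101  00-111(✓)  001-01  00100-  0011-1  01-000(✓)  01-010(✓)  01-101  010-01  0100-0(✓)  01000-  0110-0(✓)  1-1010  1-1100  1-1111  10-000(✓)  10-100(✓)  10-111(✓)  100-00(✓)  10000-  101-00(✓)  101-10(✓)  101-11(✓)  1010-0(✓)  10101-(✓)  1011-0(✓)  10111-(✓)  11-010(✓)
size-2^2 implicants → -0-111  -1-010  01-0-0  10--00  101--0  101-1-
Unchecked terms (primes): -0-111, -01000, -1-010, 0-1000, 0-1101, 001-01, 00100-, 0011-1, 01-0-0, 01-101, 010-01, 01000-, 1-1010, 1-1100, 1-1111, 10--00, 10000-, 101--0, 101-1-, 111001
Minterm coverage:
  m7 ⊆ -0-111 [E]
  m8 ⊆ -01000,0-1000,00100-
  m9 ⊆ 001-01,00100-
  m13 ⊆ 0-1101,001-01,0011-1
  m15 ⊆ -0-111,0011-1
  m16 ⊆ 01-0-0,01000-
  m17 ⊆ 010-01,01000-
  m18 ⊆ -1-010,01-0-0
  m21 ⊆ 01-101,010-01
  m24 ⊆ 0-1000,01-0-0
  m26 ⊆ -1-010,01-0-0
  m29 ⊆ 0-1101,01-101
  m32 ⊆ 10--00,10000-
  m33 ⊆ 10000- [E]
  m36 ⊆ 10--00 [E]
  m39 ⊆ -0-111 [E]
  m40 ⊆ -01000,10--00,101--0
  m42 ⊆ 1-1010,101--0,101-1-
  m43 ⊆ 101-1- [E]
  m44 ⊆ 1-1100,10--00,101--0
  m46 ⊆ 101--0,101-1-
  m47 ⊆ -0-111,1-1111,101-1-
  m50 ⊆ -1-010 [E]
  m57 ⊆ 111001 [E]
  m58 ⊆ -1-010,1-1010
  m60 ⊆ 1-1100 [E]
  m63 ⊆ 1-1111 [E]
E = {-0-111, -1-010, 1-1100, 1-1111, 10--00, 10000-, 101-1-, 111001}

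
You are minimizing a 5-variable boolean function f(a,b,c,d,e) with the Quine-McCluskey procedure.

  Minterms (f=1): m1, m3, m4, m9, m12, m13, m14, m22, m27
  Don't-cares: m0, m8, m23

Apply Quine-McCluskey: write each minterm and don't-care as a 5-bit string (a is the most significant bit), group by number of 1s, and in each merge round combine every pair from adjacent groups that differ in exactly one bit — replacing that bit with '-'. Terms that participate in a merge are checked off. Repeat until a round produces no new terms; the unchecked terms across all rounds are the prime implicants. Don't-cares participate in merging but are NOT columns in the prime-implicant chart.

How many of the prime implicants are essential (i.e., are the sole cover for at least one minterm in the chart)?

6

Round 0: 00000✓ 00001✓ 00011✓ 00100✓ 01000✓ 01001✓ 01100✓ 01101✓ 01110✓ 10110✓ 10111✓ 11011
Round 1: 0-000✓ 0-001✓ 0-100✓ 00-00✓ 000-1 0000-✓ 01-00✓ 01-01✓ 0100-✓ 011-0 0110-✓ 1011-
Round 2: 0--00 0-00- 01-0-
PIs = {0--00, 0-00-, 000-1, 01-0-, 011-0, 1011-, 11011}
Coverage chart:
  m1: 0-00-,000-1
  m3: 000-1 ←essential
  m4: 0--00 ←essential
  m9: 0-00-,01-0-
  m12: 0--00,01-0-,011-0
  m13: 01-0- ←essential
  m14: 011-0 ←essential
  m22: 1011- ←essential
  m27: 11011 ←essential
Essential: 0--00, 000-1, 01-0-, 011-0, 1011-, 11011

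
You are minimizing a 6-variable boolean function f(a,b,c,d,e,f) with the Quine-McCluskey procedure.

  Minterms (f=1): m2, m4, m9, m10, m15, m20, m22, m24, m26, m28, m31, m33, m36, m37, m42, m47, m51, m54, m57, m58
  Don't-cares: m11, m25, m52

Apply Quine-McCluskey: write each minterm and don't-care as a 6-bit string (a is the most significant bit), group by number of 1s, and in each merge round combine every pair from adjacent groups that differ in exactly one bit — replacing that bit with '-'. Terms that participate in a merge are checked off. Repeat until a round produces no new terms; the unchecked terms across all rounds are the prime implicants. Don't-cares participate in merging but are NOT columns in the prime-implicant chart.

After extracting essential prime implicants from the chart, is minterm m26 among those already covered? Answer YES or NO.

size-2^0 implicants → 000010(✓)  000100(✓)  001001(✓)  001010(✓)  001011(✓)  001111(✓)  010100(✓)  010110(✓)  011000(✓)  011001(✓)  011010(✓)  011100(✓)  011111(✓)  100001(✓)  100100(✓)  100101(✓)  101010(✓)  101111(✓)  110011  110100(✓)  110110(✓)  111001(✓)  111010(✓)
size-2^1 implicants → -00100(✓)  -01010(✓)  -01111  -10100(✓)  -10110(✓)  -11001  -11010(✓)  0-0100(✓)  0-1001  0-1010(✓)  0-1111  00-010  001-11  0010-1  00101-  01-100  0101-0(✓)  011-00  0110-0  01100-  1-0100(✓)  1-1010(✓)  100-01  10010-  1101-0(✓)
size-2^2 implicants → --0100  --1010  -101-0
Unchecked terms (primes): --0100, --1010, -01111, -101-0, -11001, 0-1001, 0-1111, 00-010, 001-11, 0010-1, 00101-, 01-100, 011-00, 0110-0, 01100-, 100-01, 10010-, 110011
Minterm coverage:
  m2 ⊆ 00-010 [E]
  m4 ⊆ --0100 [E]
  m9 ⊆ 0-1001,0010-1
  m10 ⊆ --1010,00-010,00101-
  m15 ⊆ -01111,0-1111,001-11
  m20 ⊆ --0100,-101-0,01-100
  m22 ⊆ -101-0 [E]
  m24 ⊆ 011-00,0110-0,01100-
  m26 ⊆ --1010,0110-0
  m28 ⊆ 01-100,011-00
  m31 ⊆ 0-1111 [E]
  m33 ⊆ 100-01 [E]
  m36 ⊆ --0100,10010-
  m37 ⊆ 100-01,10010-
  m42 ⊆ --1010 [E]
  m47 ⊆ -01111 [E]
  m51 ⊆ 110011 [E]
  m54 ⊆ -101-0 [E]
  m57 ⊆ -11001 [E]
  m58 ⊆ --1010 [E]
E = {--0100, --1010, -01111, -101-0, -11001, 0-1111, 00-010, 100-01, 110011}

YES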